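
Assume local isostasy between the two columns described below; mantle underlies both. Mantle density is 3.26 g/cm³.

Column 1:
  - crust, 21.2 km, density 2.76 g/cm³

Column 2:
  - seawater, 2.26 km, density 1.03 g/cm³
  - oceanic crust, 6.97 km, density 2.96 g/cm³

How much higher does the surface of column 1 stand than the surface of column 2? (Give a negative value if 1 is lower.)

For any compensation level in the mantle, the mantle terms cancel and isostasy reduces to e = (Σt_1 − Σt_2) − (Σ(ρt)_1 − Σ(ρt)_2) / ρ_m.
Σt_1 = 21.2 km; Σt_2 = 9.23 km; Σ(ρt)_1 = 58.512; Σ(ρt)_2 = 22.959 (in km·g/cm³).
e = (21.2 − 9.23) − (58.512 − 22.959) / 3.26 = 1.06 km.

1.06 km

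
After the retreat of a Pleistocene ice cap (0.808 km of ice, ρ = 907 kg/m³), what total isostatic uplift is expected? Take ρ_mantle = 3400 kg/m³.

Removing the load lets mantle flow back in; uplift u satisfies ρ_ice t = ρ_m u.
u = t ρ_ice/ρ_m = 0.808 km × 907/3400 = 0.216 km.

0.216 km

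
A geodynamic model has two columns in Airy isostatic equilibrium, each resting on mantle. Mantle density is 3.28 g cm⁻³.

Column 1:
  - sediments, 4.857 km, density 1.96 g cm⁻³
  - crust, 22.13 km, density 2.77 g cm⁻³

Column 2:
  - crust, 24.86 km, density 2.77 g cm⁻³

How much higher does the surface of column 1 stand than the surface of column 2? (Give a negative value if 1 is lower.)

1.53 km

For any compensation level in the mantle, the mantle terms cancel and isostasy reduces to e = (Σt_1 − Σt_2) − (Σ(ρt)_1 − Σ(ρt)_2) / ρ_m.
Σt_1 = 26.987 km; Σt_2 = 24.86 km; Σ(ρt)_1 = 70.81982; Σ(ρt)_2 = 68.8622 (in km·g cm⁻³).
e = (26.987 − 24.86) − (70.81982 − 68.8622) / 3.28 = 1.53 km.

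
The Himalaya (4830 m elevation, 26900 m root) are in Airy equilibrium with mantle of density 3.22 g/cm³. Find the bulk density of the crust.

ρ_c h = (ρ_m − ρ_c) r → ρ_c (h + r) = ρ_m r → ρ_c = ρ_m r / (h + r).
ρ_c = 3.22 × 26900 m / (4830 m + 26900 m) = 2.73 g/cm³.

2.73 g/cm³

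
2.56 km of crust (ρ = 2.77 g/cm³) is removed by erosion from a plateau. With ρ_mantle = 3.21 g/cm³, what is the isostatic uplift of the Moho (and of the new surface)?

2.21 km

Unloading: uplift u = e ρ_c/ρ_m = 2.56 km × 2.77/3.21 = 2.21 km.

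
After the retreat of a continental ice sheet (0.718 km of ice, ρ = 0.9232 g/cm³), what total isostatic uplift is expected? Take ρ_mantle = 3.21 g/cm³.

0.206 km

Removing the load lets mantle flow back in; uplift u satisfies ρ_ice t = ρ_m u.
u = t ρ_ice/ρ_m = 0.718 km × 0.9232/3.21 = 0.206 km.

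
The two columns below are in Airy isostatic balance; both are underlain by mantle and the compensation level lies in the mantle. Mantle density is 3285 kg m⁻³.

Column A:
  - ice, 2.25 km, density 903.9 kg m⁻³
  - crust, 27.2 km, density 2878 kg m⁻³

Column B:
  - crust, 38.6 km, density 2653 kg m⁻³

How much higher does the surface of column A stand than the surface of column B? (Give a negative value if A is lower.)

−2.43 km

For any compensation level in the mantle, the mantle terms cancel and isostasy reduces to e = (Σt_A − Σt_B) − (Σ(ρt)_A − Σ(ρt)_B) / ρ_m.
Σt_A = 29.45 km; Σt_B = 38.6 km; Σ(ρt)_A = 80315.375; Σ(ρt)_B = 102405.8 (in km·kg m⁻³).
e = (29.45 − 38.6) − (80315.375 − 102405.8) / 3285 = −2.43 km.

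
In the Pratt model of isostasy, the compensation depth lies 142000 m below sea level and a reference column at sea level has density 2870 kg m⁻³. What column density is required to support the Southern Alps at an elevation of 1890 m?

Pratt balance: ρ_ref D = ρ (D + h).
ρ = ρ_ref D/(D + h) = 2870 × 142000 m/(142000 m + 1890 m) = 2830 kg m⁻³.

2830 kg m⁻³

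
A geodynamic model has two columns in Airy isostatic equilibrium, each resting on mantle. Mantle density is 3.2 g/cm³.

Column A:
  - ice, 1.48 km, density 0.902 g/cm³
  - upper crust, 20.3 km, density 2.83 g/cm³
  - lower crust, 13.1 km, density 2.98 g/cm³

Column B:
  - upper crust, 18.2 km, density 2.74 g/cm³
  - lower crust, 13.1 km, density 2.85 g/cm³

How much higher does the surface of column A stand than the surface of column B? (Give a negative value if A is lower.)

0.262 km

For any compensation level in the mantle, the mantle terms cancel and isostasy reduces to e = (Σt_A − Σt_B) − (Σ(ρt)_A − Σ(ρt)_B) / ρ_m.
Σt_A = 34.88 km; Σt_B = 31.3 km; Σ(ρt)_A = 97.82196; Σ(ρt)_B = 87.203 (in km·g/cm³).
e = (34.88 − 31.3) − (97.82196 − 87.203) / 3.2 = 0.262 km.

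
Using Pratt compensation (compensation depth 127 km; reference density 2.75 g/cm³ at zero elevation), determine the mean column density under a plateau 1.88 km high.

2.71 g/cm³

Pratt balance: ρ_ref D = ρ (D + h).
ρ = ρ_ref D/(D + h) = 2.75 × 127 km/(127 km + 1.88 km) = 2.71 g/cm³.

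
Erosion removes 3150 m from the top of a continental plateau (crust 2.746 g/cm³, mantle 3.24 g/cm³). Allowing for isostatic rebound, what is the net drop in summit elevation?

Rebound u = e ρ_c/ρ_m = 3150 m × 2.746/3.24 = 2670 m.
Net surface drop = e − u = 3150 m − 2670 m = e (ρ_m − ρ_c)/ρ_m = 480 m.

480 m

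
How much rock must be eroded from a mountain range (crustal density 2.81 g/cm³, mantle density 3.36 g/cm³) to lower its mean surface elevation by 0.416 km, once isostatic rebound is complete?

2.54 km

Net drop Δ = e − u = e − e ρ_c/ρ_m = e (ρ_m − ρ_c)/ρ_m.
e = Δ ρ_m/(ρ_m − ρ_c) = 0.416 km × 3.36/0.55 = 2.54 km.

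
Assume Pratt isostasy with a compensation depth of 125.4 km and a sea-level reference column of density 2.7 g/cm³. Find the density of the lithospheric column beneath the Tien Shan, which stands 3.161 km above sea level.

Pratt balance: ρ_ref D = ρ (D + h).
ρ = ρ_ref D/(D + h) = 2.7 × 125.4 km/(125.4 km + 3.161 km) = 2.63 g/cm³.

2.63 g/cm³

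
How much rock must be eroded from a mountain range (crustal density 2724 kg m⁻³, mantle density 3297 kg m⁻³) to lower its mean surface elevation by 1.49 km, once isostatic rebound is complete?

8.57 km

Net drop Δ = e − u = e − e ρ_c/ρ_m = e (ρ_m − ρ_c)/ρ_m.
e = Δ ρ_m/(ρ_m − ρ_c) = 1.49 km × 3297/573 = 8.57 km.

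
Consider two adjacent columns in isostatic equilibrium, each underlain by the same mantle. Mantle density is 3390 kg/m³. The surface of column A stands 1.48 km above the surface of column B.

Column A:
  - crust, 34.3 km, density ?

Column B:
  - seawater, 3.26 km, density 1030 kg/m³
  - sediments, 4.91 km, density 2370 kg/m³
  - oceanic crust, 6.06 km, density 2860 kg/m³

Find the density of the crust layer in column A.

2780 kg/m³

Take the compensation level at the base of the deeper column (depth z_c below the surface of column A) and equate Σ ρ_i t_i down to z_c; mantle fills any gap and the z_c terms cancel.
Column A: 34.3×ρ + (z_c − 34.3)×3390
Column B: 1.48×0 + 3.26×1030 + 4.91×2370 + 6.06×2860 + (z_c − 1.48 − 14.23)×3390
The z_c×3390 term appears on both sides and cancels. Collect the known terms of each column as K = Σ(ρt)_known − 3390 × (depth of known layers): K_A = 0 − 3390×34.3 = −116277; K_B = 32326.1 − 3390×(1.48 + 14.23) = −20930.8.
Balance: K_A + 34.3×ρ = K_B, so ρ = (K_B − K_A)/34.3 = 95346.2/34.3 = 2780 kg/m³.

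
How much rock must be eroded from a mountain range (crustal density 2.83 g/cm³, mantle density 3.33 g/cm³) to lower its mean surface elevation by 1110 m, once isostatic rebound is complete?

Net drop Δ = e − u = e − e ρ_c/ρ_m = e (ρ_m − ρ_c)/ρ_m.
e = Δ ρ_m/(ρ_m − ρ_c) = 1110 m × 3.33/0.5 = 7390 m.

7390 m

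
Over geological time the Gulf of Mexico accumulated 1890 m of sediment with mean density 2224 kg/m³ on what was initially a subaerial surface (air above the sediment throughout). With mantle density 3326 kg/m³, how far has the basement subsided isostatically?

Subaerial load: s = t ρ_sed / ρ_m = 1890 m × 2224/3326 = 1260 m.

1260 m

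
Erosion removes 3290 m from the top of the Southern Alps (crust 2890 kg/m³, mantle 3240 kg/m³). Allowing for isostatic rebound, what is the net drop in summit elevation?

Rebound u = e ρ_c/ρ_m = 3290 m × 2890/3240 = 2935 m.
Net surface drop = e − u = 3290 m − 2935 m = e (ρ_m − ρ_c)/ρ_m = 355 m.

355 m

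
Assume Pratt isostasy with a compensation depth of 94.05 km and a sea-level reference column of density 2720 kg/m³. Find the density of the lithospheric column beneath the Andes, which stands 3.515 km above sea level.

2620 kg/m³

Pratt balance: ρ_ref D = ρ (D + h).
ρ = ρ_ref D/(D + h) = 2720 × 94.05 km/(94.05 km + 3.515 km) = 2620 kg/m³.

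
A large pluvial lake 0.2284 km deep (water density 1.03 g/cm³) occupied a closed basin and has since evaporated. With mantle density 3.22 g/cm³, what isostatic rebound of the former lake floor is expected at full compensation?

0.0731 km

u = d ρ_w/ρ_m = 0.2284 km × 1.03/3.22 = 0.0731 km.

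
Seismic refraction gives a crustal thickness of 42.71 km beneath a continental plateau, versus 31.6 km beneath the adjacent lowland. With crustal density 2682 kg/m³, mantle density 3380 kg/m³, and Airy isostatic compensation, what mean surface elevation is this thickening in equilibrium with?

Excess crust Δ = 42.71 km − 31.6 km = 11.11 km, split between elevation h and root r with h + r = Δ.
Airy balance ρ_c h = (ρ_m − ρ_c) r gives r = h ρ_c/(ρ_m − ρ_c), so h (1 + ρ_c/(ρ_m − ρ_c)) = Δ, i.e. h = Δ (ρ_m − ρ_c)/ρ_m.
h = 11.11 km × 698/3380 = 2.29 km.

2.29 km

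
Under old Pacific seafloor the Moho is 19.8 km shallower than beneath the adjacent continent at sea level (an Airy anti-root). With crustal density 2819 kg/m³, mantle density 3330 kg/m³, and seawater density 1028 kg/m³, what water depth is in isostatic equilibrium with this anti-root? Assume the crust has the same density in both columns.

5.65 km

Replacing a thickness d of crust by seawater at the top must be balanced by replacing crust with mantle at the base: d (ρ_c − ρ_w) = a (ρ_m − ρ_c).
d = a (ρ_m − ρ_c)/(ρ_c − ρ_w) = 19.8 km × 511/1791 = 5.65 km.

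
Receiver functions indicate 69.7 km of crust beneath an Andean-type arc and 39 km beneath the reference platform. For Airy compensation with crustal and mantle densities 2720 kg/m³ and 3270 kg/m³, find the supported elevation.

Excess crust Δ = 69.7 km − 39 km = 30.7 km, split between elevation h and root r with h + r = Δ.
Airy balance ρ_c h = (ρ_m − ρ_c) r gives r = h ρ_c/(ρ_m − ρ_c), so h (1 + ρ_c/(ρ_m − ρ_c)) = Δ, i.e. h = Δ (ρ_m − ρ_c)/ρ_m.
h = 30.7 km × 550/3270 = 5.16 km.

5.16 km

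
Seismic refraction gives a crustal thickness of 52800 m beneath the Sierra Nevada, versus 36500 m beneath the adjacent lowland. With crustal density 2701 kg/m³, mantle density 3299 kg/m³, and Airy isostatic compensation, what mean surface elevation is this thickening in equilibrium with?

2950 m

Excess crust Δ = 52800 m − 36500 m = 16300 m, split between elevation h and root r with h + r = Δ.
Airy balance ρ_c h = (ρ_m − ρ_c) r gives r = h ρ_c/(ρ_m − ρ_c), so h (1 + ρ_c/(ρ_m − ρ_c)) = Δ, i.e. h = Δ (ρ_m − ρ_c)/ρ_m.
h = 16300 m × 598/3299 = 2950 m.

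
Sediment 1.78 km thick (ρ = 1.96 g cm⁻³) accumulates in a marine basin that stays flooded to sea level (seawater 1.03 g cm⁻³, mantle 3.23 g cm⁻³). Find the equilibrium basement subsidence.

Submarine loading: the sediment displaces seawater, and the subsidence is in turn flooded, so s (ρ_m − ρ_w) = t (ρ_sed − ρ_w).
s = 1.78 km × (1.96 − 1.03) / (3.23 − 1.03) = 0.752 km.

0.752 km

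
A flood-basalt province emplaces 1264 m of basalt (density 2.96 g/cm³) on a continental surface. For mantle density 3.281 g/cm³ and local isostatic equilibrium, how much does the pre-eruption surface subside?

Subaerial loading: s = t ρ_load / ρ_m.
s = 1264 m × 2.96/3.281 = 1140 m.

1140 m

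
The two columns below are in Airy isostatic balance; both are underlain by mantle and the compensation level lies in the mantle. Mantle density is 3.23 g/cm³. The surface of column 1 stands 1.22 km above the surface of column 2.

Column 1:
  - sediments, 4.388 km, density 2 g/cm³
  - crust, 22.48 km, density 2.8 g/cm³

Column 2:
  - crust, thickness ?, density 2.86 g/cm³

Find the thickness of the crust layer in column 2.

30.1 km

Take the compensation level at the base of the deeper column (depth z_c below the surface of column 1) and equate Σ ρ_i t_i down to z_c; mantle fills any gap and the z_c terms cancel.
Column 1: 4.388×2 + 22.48×2.8 + (z_c − 26.868)×3.23
Column 2: 1.22×0 + x×2.86 + (z_c − 1.22 − 0 − x)×3.23
The z_c×3.23 term appears on both sides and cancels. Collect the known terms of each column as K = Σ(ρt)_known − 3.23 × (depth of known layers): K_1 = 71.72 − 3.23×26.868 = −15.06364; K_2 = 0 − 3.23×(1.22 + 0) = −3.9406.
Balance: K_1 = K_2 − x×(3.23 − 2.86), so x = (K_2 − K_1)/(3.23 − 2.86) = 11.123/0.37 = 30.1 km.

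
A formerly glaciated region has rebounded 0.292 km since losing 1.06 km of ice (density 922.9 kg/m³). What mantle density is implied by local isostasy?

ρ_m = ρ_ice t / u = 922.9 × 1.06 km/0.292 km = 3350 kg/m³.

3350 kg/m³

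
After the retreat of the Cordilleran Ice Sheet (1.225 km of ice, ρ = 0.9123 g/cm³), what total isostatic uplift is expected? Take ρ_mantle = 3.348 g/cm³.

0.334 km

Removing the load lets mantle flow back in; uplift u satisfies ρ_ice t = ρ_m u.
u = t ρ_ice/ρ_m = 1.225 km × 0.9123/3.348 = 0.334 km.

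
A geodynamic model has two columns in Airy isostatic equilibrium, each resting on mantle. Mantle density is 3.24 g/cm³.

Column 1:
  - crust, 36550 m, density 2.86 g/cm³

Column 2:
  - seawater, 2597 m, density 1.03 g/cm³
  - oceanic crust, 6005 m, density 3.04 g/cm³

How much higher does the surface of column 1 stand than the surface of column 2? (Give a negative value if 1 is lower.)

For any compensation level in the mantle, the mantle terms cancel and isostasy reduces to e = (Σt_1 − Σt_2) − (Σ(ρt)_1 − Σ(ρt)_2) / ρ_m.
Σt_1 = 36550 m; Σt_2 = 8602 m; Σ(ρt)_1 = 104533; Σ(ρt)_2 = 20930.11 (in m·g/cm³).
e = (36550 − 8602) − (104533 − 20930.11) / 3.24 = 2140 m.

2140 m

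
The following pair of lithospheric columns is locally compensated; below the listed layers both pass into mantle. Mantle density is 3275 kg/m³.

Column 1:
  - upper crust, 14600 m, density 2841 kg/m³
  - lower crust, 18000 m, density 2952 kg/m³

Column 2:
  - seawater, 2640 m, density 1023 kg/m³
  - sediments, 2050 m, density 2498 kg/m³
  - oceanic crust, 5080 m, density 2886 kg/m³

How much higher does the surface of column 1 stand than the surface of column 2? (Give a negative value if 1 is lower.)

For any compensation level in the mantle, the mantle terms cancel and isostasy reduces to e = (Σt_1 − Σt_2) − (Σ(ρt)_1 − Σ(ρt)_2) / ρ_m.
Σt_1 = 32600 m; Σt_2 = 9770 m; Σ(ρt)_1 = 94614600; Σ(ρt)_2 = 22482500 (in m·kg/m³).
e = (32600 − 9770) − (94614600 − 22482500) / 3275 = 805 m.

805 m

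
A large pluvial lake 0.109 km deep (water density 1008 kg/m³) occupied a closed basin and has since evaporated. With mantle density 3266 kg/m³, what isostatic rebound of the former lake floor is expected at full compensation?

0.0336 km

u = d ρ_w/ρ_m = 0.109 km × 1008/3266 = 0.0336 km.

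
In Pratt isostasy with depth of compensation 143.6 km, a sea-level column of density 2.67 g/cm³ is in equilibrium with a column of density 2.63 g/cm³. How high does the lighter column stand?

2.18 km

ρ_ref D = ρ (D + h) → h = D (ρ_ref − ρ)/ρ.
h = 143.6 km × (2.67 − 2.63)/2.63 = 2.18 km.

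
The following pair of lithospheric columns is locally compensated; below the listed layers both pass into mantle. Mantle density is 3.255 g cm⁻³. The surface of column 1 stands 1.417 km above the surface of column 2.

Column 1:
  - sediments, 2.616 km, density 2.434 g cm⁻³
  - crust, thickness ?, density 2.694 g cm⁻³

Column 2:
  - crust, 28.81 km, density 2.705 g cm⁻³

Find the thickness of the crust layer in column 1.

Take the compensation level at the base of the deeper column (depth z_c below the surface of column 1) and equate Σ ρ_i t_i down to z_c; mantle fills any gap and the z_c terms cancel.
Column 1: 2.616×2.434 + x×2.694 + (z_c − 2.616 − x)×3.255
Column 2: 1.417×0 + 28.81×2.705 + (z_c − 1.417 − 28.81)×3.255
The z_c×3.255 term appears on both sides and cancels. Collect the known terms of each column as K = Σ(ρt)_known − 3.255 × (depth of known layers): K_1 = 6.367344 − 3.255×2.616 = −2.147736; K_2 = 77.93105 − 3.255×(1.417 + 28.81) = −20.457835.
Balance: K_1 − x×(3.255 − 2.694) = K_2, so x = (K_1 − K_2)/(3.255 − 2.694) = 18.3101/0.561 = 32.6 km.

32.6 km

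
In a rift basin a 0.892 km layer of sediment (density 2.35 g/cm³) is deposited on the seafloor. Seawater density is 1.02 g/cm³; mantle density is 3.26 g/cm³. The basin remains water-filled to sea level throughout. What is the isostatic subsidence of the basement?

0.53 km

Submarine loading: the sediment displaces seawater, and the subsidence is in turn flooded, so s (ρ_m − ρ_w) = t (ρ_sed − ρ_w).
s = 0.892 km × (2.35 − 1.02) / (3.26 − 1.02) = 0.53 km.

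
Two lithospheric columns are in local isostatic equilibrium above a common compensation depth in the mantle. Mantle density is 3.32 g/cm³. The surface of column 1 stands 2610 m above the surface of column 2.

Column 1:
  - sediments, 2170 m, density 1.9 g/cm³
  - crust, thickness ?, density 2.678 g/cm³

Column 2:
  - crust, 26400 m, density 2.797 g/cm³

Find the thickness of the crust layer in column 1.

30200 m

Take the compensation level at the base of the deeper column (depth z_c below the surface of column 1) and equate Σ ρ_i t_i down to z_c; mantle fills any gap and the z_c terms cancel.
Column 1: 2170×1.9 + x×2.678 + (z_c − 2170 − x)×3.32
Column 2: 2610×0 + 26400×2.797 + (z_c − 2610 − 26400)×3.32
The z_c×3.32 term appears on both sides and cancels. Collect the known terms of each column as K = Σ(ρt)_known − 3.32 × (depth of known layers): K_1 = 4123 − 3.32×2170 = −3081.4; K_2 = 73840.8 − 3.32×(2610 + 26400) = −22472.4.
Balance: K_1 − x×(3.32 − 2.678) = K_2, so x = (K_1 − K_2)/(3.32 − 2.678) = 19391/0.642 = 30200 m.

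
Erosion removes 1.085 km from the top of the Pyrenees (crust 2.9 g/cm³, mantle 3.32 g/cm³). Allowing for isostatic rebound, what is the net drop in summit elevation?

0.137 km

Rebound u = e ρ_c/ρ_m = 1.085 km × 2.9/3.32 = 0.9477 km.
Net surface drop = e − u = 1.085 km − 0.9477 km = e (ρ_m − ρ_c)/ρ_m = 0.137 km.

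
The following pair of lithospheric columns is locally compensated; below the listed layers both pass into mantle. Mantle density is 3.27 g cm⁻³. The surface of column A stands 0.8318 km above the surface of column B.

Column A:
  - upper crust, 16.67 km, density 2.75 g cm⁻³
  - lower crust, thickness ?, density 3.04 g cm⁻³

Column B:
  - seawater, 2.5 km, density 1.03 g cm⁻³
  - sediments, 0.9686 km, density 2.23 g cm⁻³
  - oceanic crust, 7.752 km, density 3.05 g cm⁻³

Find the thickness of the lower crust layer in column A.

10.3 km

Take the compensation level at the base of the deeper column (depth z_c below the surface of column A) and equate Σ ρ_i t_i down to z_c; mantle fills any gap and the z_c terms cancel.
Column A: 16.67×2.75 + x×3.04 + (z_c − 16.67 − x)×3.27
Column B: 0.8318×0 + 2.5×1.03 + 0.9686×2.23 + 7.752×3.05 + (z_c − 0.8318 − 11.2206)×3.27
The z_c×3.27 term appears on both sides and cancels. Collect the known terms of each column as K = Σ(ρt)_known − 3.27 × (depth of known layers): K_A = 45.8425 − 3.27×16.67 = −8.6684; K_B = 28.378578 − 3.27×(0.8318 + 11.2206) = −11.03277.
Balance: K_A − x×(3.27 − 3.04) = K_B, so x = (K_A − K_B)/(3.27 − 3.04) = 2.36437/0.23 = 10.3 km.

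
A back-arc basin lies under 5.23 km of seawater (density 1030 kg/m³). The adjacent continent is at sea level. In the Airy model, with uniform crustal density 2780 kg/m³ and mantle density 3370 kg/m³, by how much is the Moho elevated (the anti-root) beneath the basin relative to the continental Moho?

Equating mass per unit area of the two columns: replacing crust with seawater at the top is compensated by replacing crust with mantle at the base: d (ρ_c − ρ_w) = a (ρ_m − ρ_c).
a = d (ρ_c − ρ_w)/(ρ_m − ρ_c) = 5.23 km × 1750/590 = 15.5 km.

15.5 km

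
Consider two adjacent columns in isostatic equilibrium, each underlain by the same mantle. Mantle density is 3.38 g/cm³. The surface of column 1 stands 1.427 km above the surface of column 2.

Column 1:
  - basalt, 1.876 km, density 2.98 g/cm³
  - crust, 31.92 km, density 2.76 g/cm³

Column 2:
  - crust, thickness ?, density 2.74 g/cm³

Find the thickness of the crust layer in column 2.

24.6 km

Take the compensation level at the base of the deeper column (depth z_c below the surface of column 1) and equate Σ ρ_i t_i down to z_c; mantle fills any gap and the z_c terms cancel.
Column 1: 1.876×2.98 + 31.92×2.76 + (z_c − 33.796)×3.38
Column 2: 1.427×0 + x×2.74 + (z_c − 1.427 − 0 − x)×3.38
The z_c×3.38 term appears on both sides and cancels. Collect the known terms of each column as K = Σ(ρt)_known − 3.38 × (depth of known layers): K_1 = 93.68968 − 3.38×33.796 = −20.5408; K_2 = 0 − 3.38×(1.427 + 0) = −4.82326.
Balance: K_1 = K_2 − x×(3.38 − 2.74), so x = (K_2 − K_1)/(3.38 − 2.74) = 15.7175/0.64 = 24.6 km.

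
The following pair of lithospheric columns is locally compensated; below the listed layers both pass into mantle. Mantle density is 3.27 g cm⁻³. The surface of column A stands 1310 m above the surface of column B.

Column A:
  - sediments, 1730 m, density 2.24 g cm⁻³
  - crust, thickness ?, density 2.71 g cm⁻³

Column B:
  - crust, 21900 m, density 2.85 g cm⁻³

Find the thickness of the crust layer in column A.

Take the compensation level at the base of the deeper column (depth z_c below the surface of column A) and equate Σ ρ_i t_i down to z_c; mantle fills any gap and the z_c terms cancel.
Column A: 1730×2.24 + x×2.71 + (z_c − 1730 − x)×3.27
Column B: 1310×0 + 21900×2.85 + (z_c − 1310 − 21900)×3.27
The z_c×3.27 term appears on both sides and cancels. Collect the known terms of each column as K = Σ(ρt)_known − 3.27 × (depth of known layers): K_A = 3875.2 − 3.27×1730 = −1781.9; K_B = 62415 − 3.27×(1310 + 21900) = −13481.7.
Balance: K_A − x×(3.27 − 2.71) = K_B, so x = (K_A − K_B)/(3.27 − 2.71) = 11699.8/0.56 = 20900 m.

20900 m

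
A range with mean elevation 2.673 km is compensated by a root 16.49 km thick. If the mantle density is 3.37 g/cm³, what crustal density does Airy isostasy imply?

2.9 g/cm³

ρ_c h = (ρ_m − ρ_c) r → ρ_c (h + r) = ρ_m r → ρ_c = ρ_m r / (h + r).
ρ_c = 3.37 × 16.49 km / (2.673 km + 16.49 km) = 2.9 g/cm³.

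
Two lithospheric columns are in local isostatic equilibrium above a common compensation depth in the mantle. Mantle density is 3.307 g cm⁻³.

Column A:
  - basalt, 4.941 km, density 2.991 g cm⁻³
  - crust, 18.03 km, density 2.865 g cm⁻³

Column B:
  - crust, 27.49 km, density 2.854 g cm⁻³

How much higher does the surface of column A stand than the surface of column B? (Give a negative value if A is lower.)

−0.884 km

For any compensation level in the mantle, the mantle terms cancel and isostasy reduces to e = (Σt_A − Σt_B) − (Σ(ρt)_A − Σ(ρt)_B) / ρ_m.
Σt_A = 22.971 km; Σt_B = 27.49 km; Σ(ρt)_A = 66.434481; Σ(ρt)_B = 78.45646 (in km·g cm⁻³).
e = (22.971 − 27.49) − (66.434481 − 78.45646) / 3.307 = −0.884 km.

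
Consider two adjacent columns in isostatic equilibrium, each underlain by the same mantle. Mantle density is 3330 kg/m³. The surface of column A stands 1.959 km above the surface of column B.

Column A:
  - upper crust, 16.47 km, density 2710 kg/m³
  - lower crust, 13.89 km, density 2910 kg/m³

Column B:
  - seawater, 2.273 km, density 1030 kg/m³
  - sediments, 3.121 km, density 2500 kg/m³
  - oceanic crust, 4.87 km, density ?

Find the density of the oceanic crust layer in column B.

Take the compensation level at the base of the deeper column (depth z_c below the surface of column A) and equate Σ ρ_i t_i down to z_c; mantle fills any gap and the z_c terms cancel.
Column A: 16.47×2710 + 13.89×2910 + (z_c − 30.36)×3330
Column B: 1.959×0 + 2.273×1030 + 3.121×2500 + 4.87×ρ + (z_c − 1.959 − 10.264)×3330
The z_c×3330 term appears on both sides and cancels. Collect the known terms of each column as K = Σ(ρt)_known − 3330 × (depth of known layers): K_A = 85053.6 − 3330×30.36 = −16045.2; K_B = 10143.69 − 3330×(1.959 + 10.264) = −30558.9.
Balance: K_A = K_B + 4.87×ρ, so ρ = (K_A − K_B)/4.87 = 14513.7/4.87 = 2980 kg/m³.

2980 kg/m³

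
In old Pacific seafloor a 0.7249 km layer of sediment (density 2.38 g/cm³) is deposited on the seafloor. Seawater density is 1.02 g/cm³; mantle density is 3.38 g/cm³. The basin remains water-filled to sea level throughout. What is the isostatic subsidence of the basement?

Submarine loading: the sediment displaces seawater, and the subsidence is in turn flooded, so s (ρ_m − ρ_w) = t (ρ_sed − ρ_w).
s = 0.7249 km × (2.38 − 1.02) / (3.38 − 1.02) = 0.418 km.

0.418 km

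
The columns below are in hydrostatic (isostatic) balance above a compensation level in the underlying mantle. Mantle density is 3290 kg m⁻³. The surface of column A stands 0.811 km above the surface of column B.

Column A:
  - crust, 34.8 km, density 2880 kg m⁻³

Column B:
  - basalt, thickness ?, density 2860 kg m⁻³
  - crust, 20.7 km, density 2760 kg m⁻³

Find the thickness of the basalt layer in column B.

1.46 km

Take the compensation level at the base of the deeper column (depth z_c below the surface of column A) and equate Σ ρ_i t_i down to z_c; mantle fills any gap and the z_c terms cancel.
Column A: 34.8×2880 + (z_c − 34.8)×3290
Column B: 0.811×0 + x×2860 + 20.7×2760 + (z_c − 0.811 − 20.7 − x)×3290
The z_c×3290 term appears on both sides and cancels. Collect the known terms of each column as K = Σ(ρt)_known − 3290 × (depth of known layers): K_A = 100224 − 3290×34.8 = −14268; K_B = 57132 − 3290×(0.811 + 20.7) = −13639.19.
Balance: K_A = K_B − x×(3290 − 2860), so x = (K_B − K_A)/(3290 − 2860) = 628.81/430 = 1.46 km.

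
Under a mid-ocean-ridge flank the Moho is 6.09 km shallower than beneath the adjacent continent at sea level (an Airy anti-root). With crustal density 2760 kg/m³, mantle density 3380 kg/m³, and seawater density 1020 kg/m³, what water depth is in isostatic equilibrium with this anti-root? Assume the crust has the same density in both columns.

Replacing a thickness d of crust by seawater at the top must be balanced by replacing crust with mantle at the base: d (ρ_c − ρ_w) = a (ρ_m − ρ_c).
d = a (ρ_m − ρ_c)/(ρ_c − ρ_w) = 6.09 km × 620/1740 = 2.17 km.

2.17 km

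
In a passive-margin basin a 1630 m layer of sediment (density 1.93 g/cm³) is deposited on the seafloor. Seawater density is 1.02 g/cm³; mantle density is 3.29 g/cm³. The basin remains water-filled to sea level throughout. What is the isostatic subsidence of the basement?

Submarine loading: the sediment displaces seawater, and the subsidence is in turn flooded, so s (ρ_m − ρ_w) = t (ρ_sed − ρ_w).
s = 1630 m × (1.93 − 1.02) / (3.29 − 1.02) = 653 m.

653 m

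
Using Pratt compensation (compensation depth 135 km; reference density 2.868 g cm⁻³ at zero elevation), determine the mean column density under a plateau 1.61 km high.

Pratt balance: ρ_ref D = ρ (D + h).
ρ = ρ_ref D/(D + h) = 2.868 × 135 km/(135 km + 1.61 km) = 2.83 g cm⁻³.

2.83 g cm⁻³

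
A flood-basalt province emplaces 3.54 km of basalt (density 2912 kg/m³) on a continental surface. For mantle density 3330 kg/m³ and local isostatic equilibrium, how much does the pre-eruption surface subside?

Subaerial loading: s = t ρ_load / ρ_m.
s = 3.54 km × 2912/3330 = 3.1 km.

3.1 km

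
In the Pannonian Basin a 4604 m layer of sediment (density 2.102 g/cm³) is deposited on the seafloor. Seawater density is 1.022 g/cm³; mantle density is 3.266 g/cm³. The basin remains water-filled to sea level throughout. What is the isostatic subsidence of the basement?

2220 m

Submarine loading: the sediment displaces seawater, and the subsidence is in turn flooded, so s (ρ_m − ρ_w) = t (ρ_sed − ρ_w).
s = 4604 m × (2.102 − 1.022) / (3.266 − 1.022) = 2220 m.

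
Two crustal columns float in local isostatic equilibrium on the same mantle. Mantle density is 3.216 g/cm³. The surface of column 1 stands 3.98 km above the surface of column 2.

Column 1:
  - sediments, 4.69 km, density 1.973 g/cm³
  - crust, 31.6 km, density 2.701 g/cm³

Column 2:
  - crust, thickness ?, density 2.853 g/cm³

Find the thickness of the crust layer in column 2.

Take the compensation level at the base of the deeper column (depth z_c below the surface of column 1) and equate Σ ρ_i t_i down to z_c; mantle fills any gap and the z_c terms cancel.
Column 1: 4.69×1.973 + 31.6×2.701 + (z_c − 36.29)×3.216
Column 2: 3.98×0 + x×2.853 + (z_c − 3.98 − 0 − x)×3.216
The z_c×3.216 term appears on both sides and cancels. Collect the known terms of each column as K = Σ(ρt)_known − 3.216 × (depth of known layers): K_1 = 94.60497 − 3.216×36.29 = −22.10367; K_2 = 0 − 3.216×(3.98 + 0) = −12.79968.
Balance: K_1 = K_2 − x×(3.216 − 2.853), so x = (K_2 − K_1)/(3.216 − 2.853) = 9.30399/0.363 = 25.6 km.

25.6 km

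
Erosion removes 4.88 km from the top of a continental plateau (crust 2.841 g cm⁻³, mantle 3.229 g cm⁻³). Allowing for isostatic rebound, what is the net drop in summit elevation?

Rebound u = e ρ_c/ρ_m = 4.88 km × 2.841/3.229 = 4.294 km.
Net surface drop = e − u = 4.88 km − 4.294 km = e (ρ_m − ρ_c)/ρ_m = 0.586 km.

0.586 km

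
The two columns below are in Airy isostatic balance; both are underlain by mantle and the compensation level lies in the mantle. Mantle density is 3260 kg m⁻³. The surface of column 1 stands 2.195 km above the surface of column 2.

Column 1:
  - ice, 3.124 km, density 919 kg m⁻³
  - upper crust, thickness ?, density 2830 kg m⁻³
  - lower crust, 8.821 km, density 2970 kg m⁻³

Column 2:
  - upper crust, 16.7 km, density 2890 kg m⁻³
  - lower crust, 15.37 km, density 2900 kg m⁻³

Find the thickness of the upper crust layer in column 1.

20.9 km

Take the compensation level at the base of the deeper column (depth z_c below the surface of column 1) and equate Σ ρ_i t_i down to z_c; mantle fills any gap and the z_c terms cancel.
Column 1: 3.124×919 + x×2830 + 8.821×2970 + (z_c − 11.945 − x)×3260
Column 2: 2.195×0 + 16.7×2890 + 15.37×2900 + (z_c − 2.195 − 32.07)×3260
The z_c×3260 term appears on both sides and cancels. Collect the known terms of each column as K = Σ(ρt)_known − 3260 × (depth of known layers): K_1 = 29069.326 − 3260×11.945 = −9871.374; K_2 = 92836 − 3260×(2.195 + 32.07) = −18867.9.
Balance: K_1 − x×(3260 − 2830) = K_2, so x = (K_1 − K_2)/(3260 − 2830) = 8996.53/430 = 20.9 km.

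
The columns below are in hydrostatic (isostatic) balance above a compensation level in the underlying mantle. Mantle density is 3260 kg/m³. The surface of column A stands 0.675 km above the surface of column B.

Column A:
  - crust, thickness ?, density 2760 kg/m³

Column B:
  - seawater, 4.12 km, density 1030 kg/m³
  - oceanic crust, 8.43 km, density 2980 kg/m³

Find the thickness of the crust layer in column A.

27.5 km

Take the compensation level at the base of the deeper column (depth z_c below the surface of column A) and equate Σ ρ_i t_i down to z_c; mantle fills any gap and the z_c terms cancel.
Column A: x×2760 + (z_c − 0 − x)×3260
Column B: 0.675×0 + 4.12×1030 + 8.43×2980 + (z_c − 0.675 − 12.55)×3260
The z_c×3260 term appears on both sides and cancels. Collect the known terms of each column as K = Σ(ρt)_known − 3260 × (depth of known layers): K_A = 0 − 3260×0 = 0; K_B = 29365 − 3260×(0.675 + 12.55) = −13748.5.
Balance: K_A − x×(3260 − 2760) = K_B, so x = (K_A − K_B)/(3260 − 2760) = 13748.5/500 = 27.5 km.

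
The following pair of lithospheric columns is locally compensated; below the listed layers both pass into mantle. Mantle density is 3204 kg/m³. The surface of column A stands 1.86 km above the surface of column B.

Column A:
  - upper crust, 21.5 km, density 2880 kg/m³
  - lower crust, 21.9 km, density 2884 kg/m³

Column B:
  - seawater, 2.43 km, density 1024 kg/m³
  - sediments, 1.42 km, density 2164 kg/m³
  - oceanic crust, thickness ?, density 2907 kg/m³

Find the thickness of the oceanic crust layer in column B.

4.18 km

Take the compensation level at the base of the deeper column (depth z_c below the surface of column A) and equate Σ ρ_i t_i down to z_c; mantle fills any gap and the z_c terms cancel.
Column A: 21.5×2880 + 21.9×2884 + (z_c − 43.4)×3204
Column B: 1.86×0 + 2.43×1024 + 1.42×2164 + x×2907 + (z_c − 1.86 − 3.85 − x)×3204
The z_c×3204 term appears on both sides and cancels. Collect the known terms of each column as K = Σ(ρt)_known − 3204 × (depth of known layers): K_A = 125079.6 − 3204×43.4 = −13974; K_B = 5561.2 − 3204×(1.86 + 3.85) = −12733.64.
Balance: K_A = K_B − x×(3204 − 2907), so x = (K_B − K_A)/(3204 − 2907) = 1240.36/297 = 4.18 km.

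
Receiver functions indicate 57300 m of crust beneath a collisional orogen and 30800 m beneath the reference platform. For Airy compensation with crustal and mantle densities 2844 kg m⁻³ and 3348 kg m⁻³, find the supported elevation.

3990 m

Excess crust Δ = 57300 m − 30800 m = 26500 m, split between elevation h and root r with h + r = Δ.
Airy balance ρ_c h = (ρ_m − ρ_c) r gives r = h ρ_c/(ρ_m − ρ_c), so h (1 + ρ_c/(ρ_m − ρ_c)) = Δ, i.e. h = Δ (ρ_m − ρ_c)/ρ_m.
h = 26500 m × 504/3348 = 3990 m.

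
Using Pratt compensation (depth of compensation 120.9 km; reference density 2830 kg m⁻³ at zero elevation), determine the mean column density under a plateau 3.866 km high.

2740 kg m⁻³

Pratt balance: ρ_ref D = ρ (D + h).
ρ = ρ_ref D/(D + h) = 2830 × 120.9 km/(120.9 km + 3.866 km) = 2740 kg m⁻³.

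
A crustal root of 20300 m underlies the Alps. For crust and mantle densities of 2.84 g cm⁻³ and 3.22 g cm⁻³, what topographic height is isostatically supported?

2720 m

In Airy isostatic equilibrium: ρ_c h = (ρ_m − ρ_c) r.
h = r (ρ_m − ρ_c) / ρ_c = 20300 m × (3.22 − 2.84) / 2.84 = 2720 m.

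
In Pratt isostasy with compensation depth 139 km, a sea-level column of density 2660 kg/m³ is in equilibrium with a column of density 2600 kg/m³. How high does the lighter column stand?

3.21 km

ρ_ref D = ρ (D + h) → h = D (ρ_ref − ρ)/ρ.
h = 139 km × (2660 − 2600)/2600 = 3.21 km.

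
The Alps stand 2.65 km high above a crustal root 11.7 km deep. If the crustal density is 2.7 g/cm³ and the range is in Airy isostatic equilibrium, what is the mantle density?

Airy balance: ρ_c h = (ρ_m − ρ_c) r → ρ_m = ρ_c (1 + h/r).
ρ_m = 2.7 × (1 + 2.65 km/11.7 km) = 3.31 g/cm³.

3.31 g/cm³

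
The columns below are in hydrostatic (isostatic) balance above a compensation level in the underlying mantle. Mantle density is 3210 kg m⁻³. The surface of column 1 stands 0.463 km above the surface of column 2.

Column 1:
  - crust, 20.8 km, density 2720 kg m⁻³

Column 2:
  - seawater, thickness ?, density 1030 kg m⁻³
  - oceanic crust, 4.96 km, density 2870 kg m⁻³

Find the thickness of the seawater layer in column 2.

3.22 km

Take the compensation level at the base of the deeper column (depth z_c below the surface of column 1) and equate Σ ρ_i t_i down to z_c; mantle fills any gap and the z_c terms cancel.
Column 1: 20.8×2720 + (z_c − 20.8)×3210
Column 2: 0.463×0 + x×1030 + 4.96×2870 + (z_c − 0.463 − 4.96 − x)×3210
The z_c×3210 term appears on both sides and cancels. Collect the known terms of each column as K = Σ(ρt)_known − 3210 × (depth of known layers): K_1 = 56576 − 3210×20.8 = −10192; K_2 = 14235.2 − 3210×(0.463 + 4.96) = −3172.63.
Balance: K_1 = K_2 − x×(3210 − 1030), so x = (K_2 − K_1)/(3210 − 1030) = 7019.37/2180 = 3.22 km.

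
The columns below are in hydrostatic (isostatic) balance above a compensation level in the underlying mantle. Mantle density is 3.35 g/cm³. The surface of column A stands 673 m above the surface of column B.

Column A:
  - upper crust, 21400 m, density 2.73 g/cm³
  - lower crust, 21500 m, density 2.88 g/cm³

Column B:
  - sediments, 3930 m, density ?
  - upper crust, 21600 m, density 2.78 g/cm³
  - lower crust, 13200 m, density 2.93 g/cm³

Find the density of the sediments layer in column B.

2.52 g/cm³

Take the compensation level at the base of the deeper column (depth z_c below the surface of column A) and equate Σ ρ_i t_i down to z_c; mantle fills any gap and the z_c terms cancel.
Column A: 21400×2.73 + 21500×2.88 + (z_c − 42900)×3.35
Column B: 673×0 + 3930×ρ + 21600×2.78 + 13200×2.93 + (z_c − 673 − 38730)×3.35
The z_c×3.35 term appears on both sides and cancels. Collect the known terms of each column as K = Σ(ρt)_known − 3.35 × (depth of known layers): K_A = 120342 − 3.35×42900 = −23373; K_B = 98724 − 3.35×(673 + 38730) = −33276.05.
Balance: K_A = K_B + 3930×ρ, so ρ = (K_A − K_B)/3930 = 9903.05/3930 = 2.52 g/cm³.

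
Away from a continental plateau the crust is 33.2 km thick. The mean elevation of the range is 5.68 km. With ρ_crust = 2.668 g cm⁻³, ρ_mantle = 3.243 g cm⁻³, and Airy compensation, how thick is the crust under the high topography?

Root depth r = h ρ_c / (ρ_m − ρ_c) = 5.68 km × 2.668 / 0.575 = 26.36 km.
Total thickness = T + h + r = 33.2 km + 5.68 km + 26.36 km = 65.2 km.

65.2 km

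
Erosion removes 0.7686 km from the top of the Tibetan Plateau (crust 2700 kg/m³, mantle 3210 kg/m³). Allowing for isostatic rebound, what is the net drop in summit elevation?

0.122 km

Rebound u = e ρ_c/ρ_m = 0.7686 km × 2700/3210 = 0.6465 km.
Net surface drop = e − u = 0.7686 km − 0.6465 km = e (ρ_m − ρ_c)/ρ_m = 0.122 km.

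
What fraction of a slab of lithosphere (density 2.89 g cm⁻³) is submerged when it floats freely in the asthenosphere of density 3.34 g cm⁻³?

86.5%

Submerged fraction = ρ_obj/ρ_fluid = 2.89/3.34 = 86.5%.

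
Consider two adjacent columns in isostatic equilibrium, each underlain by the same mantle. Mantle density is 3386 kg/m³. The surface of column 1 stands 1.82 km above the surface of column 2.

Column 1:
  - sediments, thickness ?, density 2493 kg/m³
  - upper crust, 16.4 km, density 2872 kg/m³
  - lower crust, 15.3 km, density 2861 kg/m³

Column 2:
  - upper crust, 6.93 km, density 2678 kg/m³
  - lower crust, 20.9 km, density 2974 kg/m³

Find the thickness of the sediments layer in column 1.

Take the compensation level at the base of the deeper column (depth z_c below the surface of column 1) and equate Σ ρ_i t_i down to z_c; mantle fills any gap and the z_c terms cancel.
Column 1: x×2493 + 16.4×2872 + 15.3×2861 + (z_c − 31.7 − x)×3386
Column 2: 1.82×0 + 6.93×2678 + 20.9×2974 + (z_c − 1.82 − 27.83)×3386
The z_c×3386 term appears on both sides and cancels. Collect the known terms of each column as K = Σ(ρt)_known − 3386 × (depth of known layers): K_1 = 90874.1 − 3386×31.7 = −16462.1; K_2 = 80715.14 − 3386×(1.82 + 27.83) = −19679.76.
Balance: K_1 − x×(3386 − 2493) = K_2, so x = (K_1 − K_2)/(3386 − 2493) = 3217.66/893 = 3.6 km.

3.6 km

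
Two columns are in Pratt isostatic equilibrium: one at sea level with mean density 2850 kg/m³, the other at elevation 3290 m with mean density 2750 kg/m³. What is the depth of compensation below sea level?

90500 m

ρ_ref D = ρ (D + h) → D (ρ_ref − ρ) = ρ h.
D = ρ h/(ρ_ref − ρ) = 2750 × 3290 m/(2850 − 2750) = 90500 m.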